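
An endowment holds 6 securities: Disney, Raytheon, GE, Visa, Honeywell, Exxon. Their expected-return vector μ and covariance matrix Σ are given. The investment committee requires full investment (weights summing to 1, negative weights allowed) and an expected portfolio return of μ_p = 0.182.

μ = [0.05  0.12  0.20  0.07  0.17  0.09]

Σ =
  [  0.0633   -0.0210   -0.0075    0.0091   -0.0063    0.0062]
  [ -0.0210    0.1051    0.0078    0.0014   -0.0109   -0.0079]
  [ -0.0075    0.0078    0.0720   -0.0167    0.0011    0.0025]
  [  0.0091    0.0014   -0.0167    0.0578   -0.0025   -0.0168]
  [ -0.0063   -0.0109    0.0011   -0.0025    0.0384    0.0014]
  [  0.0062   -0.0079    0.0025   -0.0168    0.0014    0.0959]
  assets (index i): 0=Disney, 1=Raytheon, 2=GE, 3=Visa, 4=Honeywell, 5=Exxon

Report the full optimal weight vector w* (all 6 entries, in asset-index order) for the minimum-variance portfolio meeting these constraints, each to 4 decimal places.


-0.0590  0.0865  0.3922  0.0331  0.5571  -0.0099

p=Σ⁻¹μ = [1.8567  1.8844  3.1963  2.3829  5.2853  1.2306]
q=Σ⁻¹𝟙 = [22.3071  16.8948  19.0225  24.3550  35.0406  13.6362]
a=μᵀp=2.134283  b=𝟙ᵀp=15.836245  c=𝟙ᵀq=131.256268  D=ac−b²=29.351399
λ₁=(c·0.182−b)/D = (131.256268·0.182−15.836245)/29.351399 = 0.274345
λ₂=(a−b·0.182)/D = (2.134283−15.836245·0.182)/29.351399 = -0.025481
w* = 0.274345·p + -0.025481·q:
  w_0 = 0.274345·1.8567 + -0.025481·22.3071 = -0.0590  (Disney)
  w_1 = 0.274345·1.8844 + -0.025481·16.8948 = 0.0865  (Raytheon)
  w_2 = 0.274345·3.1963 + -0.025481·19.0225 = 0.3922  (GE)
  w_3 = 0.274345·2.3829 + -0.025481·24.3550 = 0.0331  (Visa)
  w_4 = 0.274345·5.2853 + -0.025481·35.0406 = 0.5571  (Honeywell)
  w_5 = 0.274345·1.2306 + -0.025481·13.6362 = -0.0099  (Exxon)
Σw_i=1.0000  μᵀw=0.1820
σ²=wᵀΣw=λ₁·μ_p+λ₂ = 0.274345·0.182 + -0.025481 = 0.024449 ≈ 0.0244


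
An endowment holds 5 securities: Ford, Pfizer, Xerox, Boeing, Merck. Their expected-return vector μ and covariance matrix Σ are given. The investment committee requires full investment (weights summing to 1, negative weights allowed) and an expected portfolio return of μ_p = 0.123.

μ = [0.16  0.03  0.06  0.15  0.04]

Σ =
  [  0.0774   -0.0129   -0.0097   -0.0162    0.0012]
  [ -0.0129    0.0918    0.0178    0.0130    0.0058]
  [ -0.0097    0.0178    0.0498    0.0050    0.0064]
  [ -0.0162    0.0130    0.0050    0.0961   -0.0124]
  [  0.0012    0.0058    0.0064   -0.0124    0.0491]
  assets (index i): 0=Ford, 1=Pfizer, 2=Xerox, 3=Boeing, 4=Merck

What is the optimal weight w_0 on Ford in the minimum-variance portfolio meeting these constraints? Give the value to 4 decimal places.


0.3861

u=Σ⁻¹μ = [2.6656  0.0781  1.3486  2.0698  1.0872]
v=Σ⁻¹𝟙 = [18.9241  6.8766  17.2287  14.4127  20.4860]
a=μᵀu=0.863702  b=𝟙ᵀu=7.249218  c=𝟙ᵀv=77.927998  D=ac−b²=14.755391
λ₁=(c·0.123−b)/D = (77.927998·0.123−7.249218)/14.755391 = 0.158310
λ₂=(a−b·0.123)/D = (0.863702−7.249218·0.123)/14.755391 = -0.001894
w* = 0.158310·u + -0.001894·v:
  w_0 = 0.158310·2.6656 + -0.001894·18.9241 = 0.3861  (Ford)
  w_1 = 0.158310·0.0781 + -0.001894·6.8766 = -0.0007  (Pfizer)
  w_2 = 0.158310·1.3486 + -0.001894·17.2287 = 0.1809  (Xerox)
  w_3 = 0.158310·2.0698 + -0.001894·14.4127 = 0.3004  (Boeing)
  w_4 = 0.158310·1.0872 + -0.001894·20.4860 = 0.1333  (Merck)
Σw_i=1.0000  μᵀw=0.1230
σ²=wᵀΣw=λ₁·μ_p+λ₂ = 0.158310·0.123 + -0.001894 = 0.017578 ≈ 0.0176


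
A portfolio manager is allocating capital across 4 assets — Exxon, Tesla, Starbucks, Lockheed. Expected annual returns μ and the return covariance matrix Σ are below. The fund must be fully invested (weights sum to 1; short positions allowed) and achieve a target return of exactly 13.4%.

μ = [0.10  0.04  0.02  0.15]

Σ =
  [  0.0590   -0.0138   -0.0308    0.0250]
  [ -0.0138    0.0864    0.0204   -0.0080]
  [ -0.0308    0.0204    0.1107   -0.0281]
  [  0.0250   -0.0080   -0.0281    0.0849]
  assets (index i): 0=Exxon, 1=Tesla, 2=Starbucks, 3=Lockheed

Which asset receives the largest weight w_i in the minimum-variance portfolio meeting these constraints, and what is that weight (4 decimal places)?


Lockheed (0.7250)

x=Σ⁻¹μ = [1.6346  0.6567  0.9350  1.6568]
y=Σ⁻¹𝟙 = [23.4909  12.5688  16.1440  11.3890]
a=μᵀx=0.456946  b=𝟙ᵀx=4.883072  c=𝟙ᵀy=63.592756  D=ac−b²=5.214061
λ₁=(c·0.134−b)/D = (63.592756·0.134−4.883072)/5.214061 = 0.697797
λ₂=(a−b·0.134)/D = (0.456946−4.883072·0.134)/5.214061 = -0.037856
w* = 0.697797·x + -0.037856·y:
  w_0 = 0.697797·1.6346 + -0.037856·23.4909 = 0.2513  (Exxon)
  w_1 = 0.697797·0.6567 + -0.037856·12.5688 = -0.0176  (Tesla)
  w_2 = 0.697797·0.9350 + -0.037856·16.1440 = 0.0413  (Starbucks)
  w_3 = 0.697797·1.6568 + -0.037856·11.3890 = 0.7250  (Lockheed)
Σw_i=1.0000  μᵀw=0.1340
σ²=wᵀΣw=λ₁·μ_p+λ₂ = 0.697797·0.134 + -0.037856 = 0.055648 ≈ 0.0556


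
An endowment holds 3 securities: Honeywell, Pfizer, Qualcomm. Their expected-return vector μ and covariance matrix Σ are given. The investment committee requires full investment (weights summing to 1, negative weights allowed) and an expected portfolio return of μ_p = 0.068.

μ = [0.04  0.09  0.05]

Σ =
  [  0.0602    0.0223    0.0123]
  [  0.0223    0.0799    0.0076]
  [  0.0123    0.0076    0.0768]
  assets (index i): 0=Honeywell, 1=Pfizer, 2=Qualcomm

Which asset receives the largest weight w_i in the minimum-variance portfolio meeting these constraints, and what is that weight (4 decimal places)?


Pfizer (0.4970)

x=Σ⁻¹μ = [0.1775  1.0273  0.5210]
y=Σ⁻¹𝟙 = [11.4006  8.3475  10.3689]
a=μᵀx=0.125606  b=𝟙ᵀx=1.725741  c=𝟙ᵀy=30.116950  D=ac−b²=0.804675
λ₁=(c·0.068−b)/D = (30.116950·0.068−1.725741)/0.804675 = 0.400424
λ₂=(a−b·0.068)/D = (0.125606−1.725741·0.068)/0.804675 = 0.010259
w* = 0.400424·x + 0.010259·y:
  w_0 = 0.400424·0.1775 + 0.010259·11.4006 = 0.1880  (Honeywell)
  w_1 = 0.400424·1.0273 + 0.010259·8.3475 = 0.4970  (Pfizer)
  w_2 = 0.400424·0.5210 + 0.010259·10.3689 = 0.3150  (Qualcomm)
Σw_i=1.0000  μᵀw=0.0680
σ²=wᵀΣw=λ₁·μ_p+λ₂ = 0.400424·0.068 + 0.010259 = 0.037488 ≈ 0.0375


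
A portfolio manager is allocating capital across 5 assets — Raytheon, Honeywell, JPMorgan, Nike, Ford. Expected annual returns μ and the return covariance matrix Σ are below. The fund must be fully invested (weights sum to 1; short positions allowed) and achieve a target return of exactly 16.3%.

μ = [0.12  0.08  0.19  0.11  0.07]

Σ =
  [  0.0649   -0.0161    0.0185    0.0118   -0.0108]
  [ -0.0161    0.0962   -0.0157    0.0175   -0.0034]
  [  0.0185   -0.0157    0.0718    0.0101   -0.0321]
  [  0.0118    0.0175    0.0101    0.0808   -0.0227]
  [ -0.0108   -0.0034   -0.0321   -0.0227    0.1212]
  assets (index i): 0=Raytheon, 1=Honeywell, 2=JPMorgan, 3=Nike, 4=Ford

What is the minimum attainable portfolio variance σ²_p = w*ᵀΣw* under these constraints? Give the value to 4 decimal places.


0.0359

u=Σ⁻¹μ = [1.4161  1.4990  3.2783  0.9221  1.7867]
v=Σ⁻¹𝟙 = [14.6358  14.9660  19.6911  9.2925  16.9305]
a=μᵀu=1.139222  b=𝟙ᵀu=8.902192  c=𝟙ᵀv=75.515898  D=ac−b²=6.780334
λ₁=(c·0.163−b)/D = (75.515898·0.163−8.902192)/6.780334 = 0.502468
λ₂=(a−b·0.163)/D = (1.139222−8.902192·0.163)/6.780334 = -0.045991
w* = 0.502468·u + -0.045991·v:
  w_0 = 0.502468·1.4161 + -0.045991·14.6358 = 0.0384  (Raytheon)
  w_1 = 0.502468·1.4990 + -0.045991·14.9660 = 0.0649  (Honeywell)
  w_2 = 0.502468·3.2783 + -0.045991·19.6911 = 0.7416  (JPMorgan)
  w_3 = 0.502468·0.9221 + -0.045991·9.2925 = 0.0360  (Nike)
  w_4 = 0.502468·1.7867 + -0.045991·16.9305 = 0.1191  (Ford)
Σw_i=1.0000  μᵀw=0.1630
σ²=wᵀΣw=λ₁·μ_p+λ₂ = 0.502468·0.163 + -0.045991 = 0.035911 ≈ 0.0359


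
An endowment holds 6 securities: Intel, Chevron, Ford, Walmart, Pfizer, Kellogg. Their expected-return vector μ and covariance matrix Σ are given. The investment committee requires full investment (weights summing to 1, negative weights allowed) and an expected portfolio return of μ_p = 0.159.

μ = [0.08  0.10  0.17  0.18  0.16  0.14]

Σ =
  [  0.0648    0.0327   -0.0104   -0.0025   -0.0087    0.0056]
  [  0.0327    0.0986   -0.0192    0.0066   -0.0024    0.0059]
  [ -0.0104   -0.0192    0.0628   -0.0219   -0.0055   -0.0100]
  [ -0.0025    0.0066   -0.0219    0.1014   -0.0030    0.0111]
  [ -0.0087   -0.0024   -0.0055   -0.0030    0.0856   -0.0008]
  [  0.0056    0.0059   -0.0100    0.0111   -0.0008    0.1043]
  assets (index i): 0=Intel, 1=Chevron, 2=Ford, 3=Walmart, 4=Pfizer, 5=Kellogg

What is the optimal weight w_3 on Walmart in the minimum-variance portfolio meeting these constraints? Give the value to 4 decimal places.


0.2317

g=Σ⁻¹μ = [1.7260  1.1597  4.7198  2.6852  2.4873  1.3698]
h=Σ⁻¹𝟙 = [17.7335  8.8787  29.9629  15.6383  16.2953  9.4668]
a=μᵀg=2.129483  b=𝟙ᵀg=14.147745  c=𝟙ᵀh=97.975557  D=ac−b²=8.478622
λ₁=(c·0.159−b)/D = (97.975557·0.159−14.147745)/8.478622 = 0.168703
λ₂=(a−b·0.159)/D = (2.129483−14.147745·0.159)/8.478622 = -0.014154
w* = 0.168703·g + -0.014154·h:
  w_0 = 0.168703·1.7260 + -0.014154·17.7335 = 0.0402  (Intel)
  w_1 = 0.168703·1.1597 + -0.014154·8.8787 = 0.0700  (Chevron)
  w_2 = 0.168703·4.7198 + -0.014154·29.9629 = 0.3721  (Ford)
  w_3 = 0.168703·2.6852 + -0.014154·15.6383 = 0.2317  (Walmart)
  w_4 = 0.168703·2.4873 + -0.014154·16.2953 = 0.1890  (Pfizer)
  w_5 = 0.168703·1.3698 + -0.014154·9.4668 = 0.0971  (Kellogg)
Σw_i=1.0000  μᵀw=0.1590
σ²=wᵀΣw=λ₁·μ_p+λ₂ = 0.168703·0.159 + -0.014154 = 0.012670 ≈ 0.0127


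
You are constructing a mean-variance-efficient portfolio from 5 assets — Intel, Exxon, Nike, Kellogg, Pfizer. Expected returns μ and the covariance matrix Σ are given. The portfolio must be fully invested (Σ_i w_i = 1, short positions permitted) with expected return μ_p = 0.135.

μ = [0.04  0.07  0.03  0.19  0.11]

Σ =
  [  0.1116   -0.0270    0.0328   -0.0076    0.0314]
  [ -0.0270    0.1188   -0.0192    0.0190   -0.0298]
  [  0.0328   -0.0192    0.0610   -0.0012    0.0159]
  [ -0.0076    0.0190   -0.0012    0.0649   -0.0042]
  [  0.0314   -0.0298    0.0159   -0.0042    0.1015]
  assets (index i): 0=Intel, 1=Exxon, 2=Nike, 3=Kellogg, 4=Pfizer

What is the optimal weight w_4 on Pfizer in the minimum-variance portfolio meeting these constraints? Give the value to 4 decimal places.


0.2297

u=Σ⁻¹μ = [0.2616  0.5396  0.2543  2.8852  1.2408]
v=Σ⁻¹𝟙 = [5.6996  12.4925  14.9243  13.3397  9.9708]
a=μᵀu=0.740547  b=𝟙ᵀu=5.181523  c=𝟙ᵀv=56.426956  D=ac−b²=14.938648
λ₁=(c·0.135−b)/D = (56.426956·0.135−5.181523)/14.938648 = 0.163075
λ₂=(a−b·0.135)/D = (0.740547−5.181523·0.135)/14.938648 = 0.002747
w* = 0.163075·u + 0.002747·v:
  w_0 = 0.163075·0.2616 + 0.002747·5.6996 = 0.0583  (Intel)
  w_1 = 0.163075·0.5396 + 0.002747·12.4925 = 0.1223  (Exxon)
  w_2 = 0.163075·0.2543 + 0.002747·14.9243 = 0.0825  (Nike)
  w_3 = 0.163075·2.8852 + 0.002747·13.3397 = 0.5072  (Kellogg)
  w_4 = 0.163075·1.2408 + 0.002747·9.9708 = 0.2297  (Pfizer)
Σw_i=1.0000  μᵀw=0.1350
σ²=wᵀΣw=λ₁·μ_p+λ₂ = 0.163075·0.135 + 0.002747 = 0.024762 ≈ 0.0248


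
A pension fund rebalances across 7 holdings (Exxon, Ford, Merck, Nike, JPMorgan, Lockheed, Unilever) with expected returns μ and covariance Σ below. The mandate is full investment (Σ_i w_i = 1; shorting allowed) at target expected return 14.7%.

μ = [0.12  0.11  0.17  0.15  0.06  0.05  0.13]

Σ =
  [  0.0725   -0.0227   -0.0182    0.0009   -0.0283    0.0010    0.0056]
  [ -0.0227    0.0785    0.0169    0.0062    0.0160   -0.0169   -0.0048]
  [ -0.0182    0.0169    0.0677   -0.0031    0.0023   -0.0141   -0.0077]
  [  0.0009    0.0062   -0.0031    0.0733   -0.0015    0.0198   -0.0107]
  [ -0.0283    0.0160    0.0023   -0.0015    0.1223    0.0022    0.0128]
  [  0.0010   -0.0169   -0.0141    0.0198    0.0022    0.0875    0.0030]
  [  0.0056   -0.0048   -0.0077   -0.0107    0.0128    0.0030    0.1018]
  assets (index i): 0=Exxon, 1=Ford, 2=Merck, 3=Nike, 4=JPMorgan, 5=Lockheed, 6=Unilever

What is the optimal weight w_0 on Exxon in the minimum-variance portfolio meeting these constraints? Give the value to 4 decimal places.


u=Σ⁻¹μ = [3.1454  1.5317  3.3889  2.0315  0.8050  0.8454  1.5199]
v=Σ⁻¹𝟙 = [27.7662  16.7511  22.4327  10.4823  10.7919  14.9723  10.0860]
a=μᵀu=1.714938  b=𝟙ᵀu=13.267789  c=𝟙ᵀv=113.282634  D=ac−b²=18.238471
λ₁=(c·0.147−b)/D = (113.282634·0.147−13.267789)/18.238471 = 0.185583
λ₂=(a−b·0.147)/D = (1.714938−13.267789·0.147)/18.238471 = -0.012908
w* = 0.185583·u + -0.012908·v:
  w_0 = 0.185583·3.1454 + -0.012908·27.7662 = 0.2253  (Exxon)
  w_1 = 0.185583·1.5317 + -0.012908·16.7511 = 0.0680  (Ford)
  w_2 = 0.185583·3.3889 + -0.012908·22.4327 = 0.3394  (Merck)
  w_3 = 0.185583·2.0315 + -0.012908·10.4823 = 0.2417  (Nike)
  w_4 = 0.185583·0.8050 + -0.012908·10.7919 = 0.0101  (JPMorgan)
  w_5 = 0.185583·0.8454 + -0.012908·14.9723 = -0.0364  (Lockheed)
  w_6 = 0.185583·1.5199 + -0.012908·10.0860 = 0.1519  (Unilever)
Σw_i=1.0000  μᵀw=0.1470
σ²=wᵀΣw=λ₁·μ_p+λ₂ = 0.185583·0.147 + -0.012908 = 0.014373 ≈ 0.0144

0.2253


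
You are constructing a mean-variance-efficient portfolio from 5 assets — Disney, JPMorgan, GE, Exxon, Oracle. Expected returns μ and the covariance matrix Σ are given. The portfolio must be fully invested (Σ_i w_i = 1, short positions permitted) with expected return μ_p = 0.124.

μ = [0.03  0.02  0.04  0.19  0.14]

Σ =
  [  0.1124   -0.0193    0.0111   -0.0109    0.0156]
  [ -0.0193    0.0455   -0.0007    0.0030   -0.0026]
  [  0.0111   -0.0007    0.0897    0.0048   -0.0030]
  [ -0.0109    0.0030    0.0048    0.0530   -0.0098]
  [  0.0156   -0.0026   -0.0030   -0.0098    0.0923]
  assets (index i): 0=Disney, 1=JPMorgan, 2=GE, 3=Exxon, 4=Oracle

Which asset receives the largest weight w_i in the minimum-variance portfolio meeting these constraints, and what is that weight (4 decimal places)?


x=Σ⁻¹μ = [0.4491  0.4793  0.2443  3.9765  1.8845]
y=Σ⁻¹𝟙 = [13.0495  26.9223  8.9969  21.4234  11.9541]
a=μᵀx=1.052199  b=𝟙ᵀx=7.033823  c=𝟙ᵀy=82.346213  D=ac−b²=37.169950
λ₁=(c·0.124−b)/D = (82.346213·0.124−7.033823)/37.169950 = 0.085475
λ₂=(a−b·0.124)/D = (1.052199−7.033823·0.124)/37.169950 = 0.004843
w* = 0.085475·x + 0.004843·y:
  w_0 = 0.085475·0.4491 + 0.004843·13.0495 = 0.1016  (Disney)
  w_1 = 0.085475·0.4793 + 0.004843·26.9223 = 0.1713  (JPMorgan)
  w_2 = 0.085475·0.2443 + 0.004843·8.9969 = 0.0645  (GE)
  w_3 = 0.085475·3.9765 + 0.004843·21.4234 = 0.4436  (Exxon)
  w_4 = 0.085475·1.8845 + 0.004843·11.9541 = 0.2190  (Oracle)
Σw_i=1.0000  μᵀw=0.1240
σ²=wᵀΣw=λ₁·μ_p+λ₂ = 0.085475·0.124 + 0.004843 = 0.015442 ≈ 0.0154

Exxon (0.4436)


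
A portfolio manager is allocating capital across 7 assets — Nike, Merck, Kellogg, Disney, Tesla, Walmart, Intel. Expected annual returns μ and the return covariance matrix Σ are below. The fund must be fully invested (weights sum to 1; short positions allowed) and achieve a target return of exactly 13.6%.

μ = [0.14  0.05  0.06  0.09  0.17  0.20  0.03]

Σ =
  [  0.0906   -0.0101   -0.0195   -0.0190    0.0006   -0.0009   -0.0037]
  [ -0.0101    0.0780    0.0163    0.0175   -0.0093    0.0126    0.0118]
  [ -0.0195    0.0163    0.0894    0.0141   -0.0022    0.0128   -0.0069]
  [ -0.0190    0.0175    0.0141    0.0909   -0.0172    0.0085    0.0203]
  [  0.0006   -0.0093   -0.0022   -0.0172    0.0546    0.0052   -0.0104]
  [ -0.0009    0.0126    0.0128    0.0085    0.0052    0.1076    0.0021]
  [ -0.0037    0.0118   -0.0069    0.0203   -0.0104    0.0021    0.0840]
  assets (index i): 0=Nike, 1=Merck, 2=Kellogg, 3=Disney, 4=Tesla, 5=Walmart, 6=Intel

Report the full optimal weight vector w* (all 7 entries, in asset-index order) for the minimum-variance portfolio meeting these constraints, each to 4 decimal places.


0.1999  0.0508  0.0655  0.1596  0.3487  0.1331  0.0423

p=Σ⁻¹μ = [2.1159  0.5364  0.6917  1.6890  3.6921  1.4108  0.4455]
q=Σ⁻¹𝟙 = [17.8407  10.3215  12.1828  12.6779  26.3029  4.2718  12.3273]
a=μᵀp=1.439740  b=𝟙ᵀp=10.581421  c=𝟙ᵀq=95.924924  D=ac−b²=26.140437
λ₁=(c·0.136−b)/D = (95.924924·0.136−10.581421)/26.140437 = 0.094274
λ₂=(a−b·0.136)/D = (1.439740−10.581421·0.136)/26.140437 = 0.000025
w* = 0.094274·p + 0.000025·q:
  w_0 = 0.094274·2.1159 + 0.000025·17.8407 = 0.1999  (Nike)
  w_1 = 0.094274·0.5364 + 0.000025·10.3215 = 0.0508  (Merck)
  w_2 = 0.094274·0.6917 + 0.000025·12.1828 = 0.0655  (Kellogg)
  w_3 = 0.094274·1.6890 + 0.000025·12.6779 = 0.1596  (Disney)
  w_4 = 0.094274·3.6921 + 0.000025·26.3029 = 0.3487  (Tesla)
  w_5 = 0.094274·1.4108 + 0.000025·4.2718 = 0.1331  (Walmart)
  w_6 = 0.094274·0.4455 + 0.000025·12.3273 = 0.0423  (Intel)
Σw_i=1.0000  μᵀw=0.1360
σ²=wᵀΣw=λ₁·μ_p+λ₂ = 0.094274·0.136 + 0.000025 = 0.012847 ≈ 0.0128


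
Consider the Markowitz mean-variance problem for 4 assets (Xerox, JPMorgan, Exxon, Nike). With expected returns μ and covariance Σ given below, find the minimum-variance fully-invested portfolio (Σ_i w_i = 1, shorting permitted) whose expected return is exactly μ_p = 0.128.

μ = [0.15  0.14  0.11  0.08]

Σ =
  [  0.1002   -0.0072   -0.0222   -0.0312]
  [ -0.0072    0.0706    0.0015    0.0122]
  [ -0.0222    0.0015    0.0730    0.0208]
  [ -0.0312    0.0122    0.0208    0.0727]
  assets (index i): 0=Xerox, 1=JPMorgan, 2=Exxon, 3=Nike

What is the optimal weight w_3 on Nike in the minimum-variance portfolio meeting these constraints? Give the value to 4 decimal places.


0.1320

u=Σ⁻¹μ = [2.4497  1.9701  1.8427  1.2939]
v=Σ⁻¹𝟙 = [19.0231  13.1143  14.8026  15.4833]
a=μᵀu=0.949479  b=𝟙ᵀu=7.556416  c=𝟙ᵀv=62.423277  D=ac−b²=2.170197
λ₁=(c·0.128−b)/D = (62.423277·0.128−7.556416)/2.170197 = 0.199873
λ₂=(a−b·0.128)/D = (0.949479−7.556416·0.128)/2.170197 = -0.008175
w* = 0.199873·u + -0.008175·v:
  w_0 = 0.199873·2.4497 + -0.008175·19.0231 = 0.3341  (Xerox)
  w_1 = 0.199873·1.9701 + -0.008175·13.1143 = 0.2866  (JPMorgan)
  w_2 = 0.199873·1.8427 + -0.008175·14.8026 = 0.2473  (Exxon)
  w_3 = 0.199873·1.2939 + -0.008175·15.4833 = 0.1320  (Nike)
Σw_i=1.0000  μᵀw=0.1280
σ²=wᵀΣw=λ₁·μ_p+λ₂ = 0.199873·0.128 + -0.008175 = 0.017409 ≈ 0.0174


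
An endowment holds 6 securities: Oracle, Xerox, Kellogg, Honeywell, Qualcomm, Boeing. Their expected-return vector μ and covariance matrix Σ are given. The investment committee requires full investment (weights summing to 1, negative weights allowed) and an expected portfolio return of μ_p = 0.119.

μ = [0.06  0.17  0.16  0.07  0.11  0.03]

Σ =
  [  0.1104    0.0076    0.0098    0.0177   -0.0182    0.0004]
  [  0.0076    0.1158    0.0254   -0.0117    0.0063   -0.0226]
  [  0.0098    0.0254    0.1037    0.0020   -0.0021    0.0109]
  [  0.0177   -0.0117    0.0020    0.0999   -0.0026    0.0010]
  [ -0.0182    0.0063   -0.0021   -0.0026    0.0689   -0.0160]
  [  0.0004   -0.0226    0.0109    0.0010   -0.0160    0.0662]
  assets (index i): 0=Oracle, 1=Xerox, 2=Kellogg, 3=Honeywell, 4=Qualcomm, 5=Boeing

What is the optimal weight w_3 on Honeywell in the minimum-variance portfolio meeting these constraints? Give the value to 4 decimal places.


0.1076

g=Σ⁻¹μ = [0.5455  1.4158  1.0405  0.7877  1.9566  1.2229]
h=Σ⁻¹𝟙 = [9.8990  11.5866  3.6472  9.8774  22.0278  23.5757]
a=μᵀg=0.746945  b=𝟙ᵀg=6.968969  c=𝟙ᵀh=80.613728  D=ac−b²=11.647491
λ₁=(c·0.119−b)/D = (80.613728·0.119−6.968969)/11.647491 = 0.225290
λ₂=(a−b·0.119)/D = (0.746945−6.968969·0.119)/11.647491 = -0.007071
w* = 0.225290·g + -0.007071·h:
  w_0 = 0.225290·0.5455 + -0.007071·9.8990 = 0.0529  (Oracle)
  w_1 = 0.225290·1.4158 + -0.007071·11.5866 = 0.2370  (Xerox)
  w_2 = 0.225290·1.0405 + -0.007071·3.6472 = 0.2086  (Kellogg)
  w_3 = 0.225290·0.7877 + -0.007071·9.8774 = 0.1076  (Honeywell)
  w_4 = 0.225290·1.9566 + -0.007071·22.0278 = 0.2850  (Qualcomm)
  w_5 = 0.225290·1.2229 + -0.007071·23.5757 = 0.1088  (Boeing)
Σw_i=1.0000  μᵀw=0.1190
σ²=wᵀΣw=λ₁·μ_p+λ₂ = 0.225290·0.119 + -0.007071 = 0.019738 ≈ 0.0197


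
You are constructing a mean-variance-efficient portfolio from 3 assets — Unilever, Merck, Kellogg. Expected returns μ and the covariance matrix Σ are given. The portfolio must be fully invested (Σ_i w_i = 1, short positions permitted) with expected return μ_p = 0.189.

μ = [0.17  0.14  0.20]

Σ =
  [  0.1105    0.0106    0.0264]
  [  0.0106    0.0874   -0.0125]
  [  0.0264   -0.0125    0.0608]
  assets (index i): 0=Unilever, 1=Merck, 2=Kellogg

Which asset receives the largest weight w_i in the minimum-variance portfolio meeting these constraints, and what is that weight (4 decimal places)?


x=Σ⁻¹μ = [0.5097  2.0388  3.4873]
y=Σ⁻¹𝟙 = [3.5206  13.5467  17.7038]
a=μᵀx=1.069540  b=𝟙ᵀx=6.035790  c=𝟙ᵀy=34.771041  D=ac−b²=0.758269
λ₁=(c·0.189−b)/D = (34.771041·0.189−6.035790)/0.758269 = 0.706790
λ₂=(a−b·0.189)/D = (1.069540−6.035790·0.189)/0.758269 = -0.093930
w* = 0.706790·x + -0.093930·y:
  w_0 = 0.706790·0.5097 + -0.093930·3.5206 = 0.0296  (Unilever)
  w_1 = 0.706790·2.0388 + -0.093930·13.5467 = 0.1685  (Merck)
  w_2 = 0.706790·3.4873 + -0.093930·17.7038 = 0.8019  (Kellogg)
Σw_i=1.0000  μᵀw=0.1890
σ²=wᵀΣw=λ₁·μ_p+λ₂ = 0.706790·0.189 + -0.093930 = 0.039654 ≈ 0.0397

Kellogg (0.8019)


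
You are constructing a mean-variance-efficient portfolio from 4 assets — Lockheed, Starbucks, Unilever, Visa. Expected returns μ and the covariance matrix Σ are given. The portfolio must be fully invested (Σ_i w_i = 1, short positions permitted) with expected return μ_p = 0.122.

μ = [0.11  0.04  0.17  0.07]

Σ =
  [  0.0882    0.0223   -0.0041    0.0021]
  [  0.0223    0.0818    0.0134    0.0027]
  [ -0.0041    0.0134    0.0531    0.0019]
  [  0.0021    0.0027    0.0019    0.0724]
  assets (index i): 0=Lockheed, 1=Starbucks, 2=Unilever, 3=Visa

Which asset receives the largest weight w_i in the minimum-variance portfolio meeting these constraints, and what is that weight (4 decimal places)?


g=Σ⁻¹μ = [1.5152  -0.5120  3.4172  0.8523]
h=Σ⁻¹𝟙 = [10.3089  6.1034  17.6293  12.8229]
a=μᵀg=0.786776  b=𝟙ᵀg=5.272706  c=𝟙ᵀh=46.864515  D=ac−b²=9.070429
λ₁=(c·0.122−b)/D = (46.864515·0.122−5.272706)/9.070429 = 0.049035
λ₂=(a−b·0.122)/D = (0.786776−5.272706·0.122)/9.070429 = 0.015821
w* = 0.049035·g + 0.015821·h:
  w_0 = 0.049035·1.5152 + 0.015821·10.3089 = 0.2374  (Lockheed)
  w_1 = 0.049035·-0.5120 + 0.015821·6.1034 = 0.0715  (Starbucks)
  w_2 = 0.049035·3.4172 + 0.015821·17.6293 = 0.4465  (Unilever)
  w_3 = 0.049035·0.8523 + 0.015821·12.8229 = 0.2447  (Visa)
Σw_i=1.0000  μᵀw=0.1220
σ²=wᵀΣw=λ₁·μ_p+λ₂ = 0.049035·0.122 + 0.015821 = 0.021803 ≈ 0.0218

Unilever (0.4465)


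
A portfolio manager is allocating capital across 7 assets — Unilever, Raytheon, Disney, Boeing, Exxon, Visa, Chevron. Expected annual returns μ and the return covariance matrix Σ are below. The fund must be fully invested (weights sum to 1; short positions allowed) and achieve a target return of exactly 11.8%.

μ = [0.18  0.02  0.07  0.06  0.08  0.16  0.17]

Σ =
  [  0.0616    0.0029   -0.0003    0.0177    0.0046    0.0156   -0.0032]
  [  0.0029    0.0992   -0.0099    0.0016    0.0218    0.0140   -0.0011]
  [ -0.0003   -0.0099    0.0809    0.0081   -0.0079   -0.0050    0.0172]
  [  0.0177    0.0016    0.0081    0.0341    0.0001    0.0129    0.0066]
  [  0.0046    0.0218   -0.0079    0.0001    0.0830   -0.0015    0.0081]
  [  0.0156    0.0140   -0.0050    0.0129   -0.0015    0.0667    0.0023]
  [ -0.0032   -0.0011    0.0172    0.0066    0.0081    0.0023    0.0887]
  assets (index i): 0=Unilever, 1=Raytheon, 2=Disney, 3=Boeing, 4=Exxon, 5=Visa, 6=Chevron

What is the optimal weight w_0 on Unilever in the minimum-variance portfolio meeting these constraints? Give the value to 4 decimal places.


x=Σ⁻¹μ = [2.7332  -0.2266  0.7592  -0.9386  0.8049  2.0012  1.8096]
y=Σ⁻¹𝟙 = [8.3391  7.2679  11.6531  17.0759  10.2502  9.0780  6.9632]
a=μᵀx=1.176496  b=𝟙ᵀx=6.942925  c=𝟙ᵀy=70.627537  D=ac−b²=34.888822
λ₁=(c·0.118−b)/D = (70.627537·0.118−6.942925)/34.888822 = 0.039873
λ₂=(a−b·0.118)/D = (1.176496−6.942925·0.118)/34.888822 = 0.010239
w* = 0.039873·x + 0.010239·y:
  w_0 = 0.039873·2.7332 + 0.010239·8.3391 = 0.1944  (Unilever)
  w_1 = 0.039873·-0.2266 + 0.010239·7.2679 = 0.0654  (Raytheon)
  w_2 = 0.039873·0.7592 + 0.010239·11.6531 = 0.1496  (Disney)
  w_3 = 0.039873·-0.9386 + 0.010239·17.0759 = 0.1374  (Boeing)
  w_4 = 0.039873·0.8049 + 0.010239·10.2502 = 0.1370  (Exxon)
  w_5 = 0.039873·2.0012 + 0.010239·9.0780 = 0.1727  (Visa)
  w_6 = 0.039873·1.8096 + 0.010239·6.9632 = 0.1435  (Chevron)
Σw_i=1.0000  μᵀw=0.1180
σ²=wᵀΣw=λ₁·μ_p+λ₂ = 0.039873·0.118 + 0.010239 = 0.014944 ≈ 0.0149

0.1944


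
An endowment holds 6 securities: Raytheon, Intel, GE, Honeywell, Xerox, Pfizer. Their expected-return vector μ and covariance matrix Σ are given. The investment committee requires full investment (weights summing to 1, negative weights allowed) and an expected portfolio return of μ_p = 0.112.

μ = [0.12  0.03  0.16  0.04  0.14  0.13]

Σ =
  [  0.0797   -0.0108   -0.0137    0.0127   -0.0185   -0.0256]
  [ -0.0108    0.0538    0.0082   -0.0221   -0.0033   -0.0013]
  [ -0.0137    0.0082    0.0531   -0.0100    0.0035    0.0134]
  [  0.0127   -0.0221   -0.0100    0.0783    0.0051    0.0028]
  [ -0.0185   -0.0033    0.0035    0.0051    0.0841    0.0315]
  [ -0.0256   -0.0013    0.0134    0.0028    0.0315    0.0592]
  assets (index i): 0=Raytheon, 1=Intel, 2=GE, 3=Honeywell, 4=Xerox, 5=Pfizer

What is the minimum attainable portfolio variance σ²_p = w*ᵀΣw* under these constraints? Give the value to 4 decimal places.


0.0093

u=Σ⁻¹μ = [3.0990  1.0625  3.1376  0.5406  1.4576  2.0480]
v=Σ⁻¹𝟙 = [24.9278  29.1725  19.0045  18.1030  9.9383  17.8661]
a=μᵀu=1.397698  b=𝟙ᵀu=11.345299  c=𝟙ᵀv=119.012168  D=ac−b²=37.627259
λ₁=(c·0.112−b)/D = (119.012168·0.112−11.345299)/37.627259 = 0.052729
λ₂=(a−b·0.112)/D = (1.397698−11.345299·0.112)/37.627259 = 0.003376
w* = 0.052729·u + 0.003376·v:
  w_0 = 0.052729·3.0990 + 0.003376·24.9278 = 0.2476  (Raytheon)
  w_1 = 0.052729·1.0625 + 0.003376·29.1725 = 0.1545  (Intel)
  w_2 = 0.052729·3.1376 + 0.003376·19.0045 = 0.2296  (GE)
  w_3 = 0.052729·0.5406 + 0.003376·18.1030 = 0.0896  (Honeywell)
  w_4 = 0.052729·1.4576 + 0.003376·9.9383 = 0.1104  (Xerox)
  w_5 = 0.052729·2.0480 + 0.003376·17.8661 = 0.1683  (Pfizer)
Σw_i=1.0000  μᵀw=0.1120
σ²=wᵀΣw=λ₁·μ_p+λ₂ = 0.052729·0.112 + 0.003376 = 0.009282 ≈ 0.0093


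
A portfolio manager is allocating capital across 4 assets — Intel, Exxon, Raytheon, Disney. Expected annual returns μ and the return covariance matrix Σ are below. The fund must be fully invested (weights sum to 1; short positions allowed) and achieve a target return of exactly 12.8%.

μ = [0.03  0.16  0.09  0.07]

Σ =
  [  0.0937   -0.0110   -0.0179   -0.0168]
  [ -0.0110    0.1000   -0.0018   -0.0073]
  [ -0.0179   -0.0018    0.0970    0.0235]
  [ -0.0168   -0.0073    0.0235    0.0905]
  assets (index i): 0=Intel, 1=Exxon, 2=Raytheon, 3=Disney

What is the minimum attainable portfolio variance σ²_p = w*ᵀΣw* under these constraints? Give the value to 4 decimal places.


u=Σ⁻¹μ = [0.8531  1.7714  0.9153  0.8370]
v=Σ⁻¹𝟙 = [16.4300  12.9024  10.5780  12.3937]
a=μᵀu=0.449993  b=𝟙ᵀu=4.376869  c=𝟙ᵀv=52.304106  D=ac−b²=4.379472
λ₁=(c·0.128−b)/D = (52.304106·0.128−4.376869)/4.379472 = 0.529300
λ₂=(a−b·0.128)/D = (0.449993−4.376869·0.128)/4.379472 = -0.025174
w* = 0.529300·u + -0.025174·v:
  w_0 = 0.529300·0.8531 + -0.025174·16.4300 = 0.0379  (Intel)
  w_1 = 0.529300·1.7714 + -0.025174·12.9024 = 0.6128  (Exxon)
  w_2 = 0.529300·0.9153 + -0.025174·10.5780 = 0.2182  (Raytheon)
  w_3 = 0.529300·0.8370 + -0.025174·12.3937 = 0.1311  (Disney)
Σw_i=1.0000  μᵀw=0.1280
σ²=wᵀΣw=λ₁·μ_p+λ₂ = 0.529300·0.128 + -0.025174 = 0.042577 ≈ 0.0426

0.0426


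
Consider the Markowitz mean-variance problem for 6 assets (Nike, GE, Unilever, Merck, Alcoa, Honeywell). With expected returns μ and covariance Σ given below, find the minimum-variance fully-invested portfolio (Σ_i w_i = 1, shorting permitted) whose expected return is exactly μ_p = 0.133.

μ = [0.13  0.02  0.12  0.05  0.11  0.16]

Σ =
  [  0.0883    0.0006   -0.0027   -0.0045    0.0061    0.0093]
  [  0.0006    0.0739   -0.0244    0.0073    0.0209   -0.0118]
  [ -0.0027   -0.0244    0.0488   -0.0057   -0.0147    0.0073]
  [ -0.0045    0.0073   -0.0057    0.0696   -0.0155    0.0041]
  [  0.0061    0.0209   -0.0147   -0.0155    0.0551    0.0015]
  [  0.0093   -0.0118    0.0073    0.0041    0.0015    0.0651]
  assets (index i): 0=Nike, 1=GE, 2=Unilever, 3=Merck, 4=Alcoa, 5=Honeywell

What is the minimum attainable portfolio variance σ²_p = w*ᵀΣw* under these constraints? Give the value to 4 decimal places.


0.0165

u=Σ⁻¹μ = [1.2639  0.7966  3.7202  1.5672  2.9376  1.8380]
v=Σ⁻¹𝟙 = [10.5391  18.5941  39.1173  21.4761  26.1102  10.8852]
a=μᵀu=1.322254  b=𝟙ᵀu=12.123582  c=𝟙ᵀv=126.721873  D=ac−b²=20.577210
λ₁=(c·0.133−b)/D = (126.721873·0.133−12.123582)/20.577210 = 0.229887
λ₂=(a−b·0.133)/D = (1.322254−12.123582·0.133)/20.577210 = -0.014102
w* = 0.229887·u + -0.014102·v:
  w_0 = 0.229887·1.2639 + -0.014102·10.5391 = 0.1419  (Nike)
  w_1 = 0.229887·0.7966 + -0.014102·18.5941 = -0.0791  (GE)
  w_2 = 0.229887·3.7202 + -0.014102·39.1173 = 0.3036  (Unilever)
  w_3 = 0.229887·1.5672 + -0.014102·21.4761 = 0.0574  (Merck)
  w_4 = 0.229887·2.9376 + -0.014102·26.1102 = 0.3071  (Alcoa)
  w_5 = 0.229887·1.8380 + -0.014102·10.8852 = 0.2690  (Honeywell)
Σw_i=1.0000  μᵀw=0.1330
σ²=wᵀΣw=λ₁·μ_p+λ₂ = 0.229887·0.133 + -0.014102 = 0.016473 ≈ 0.0165


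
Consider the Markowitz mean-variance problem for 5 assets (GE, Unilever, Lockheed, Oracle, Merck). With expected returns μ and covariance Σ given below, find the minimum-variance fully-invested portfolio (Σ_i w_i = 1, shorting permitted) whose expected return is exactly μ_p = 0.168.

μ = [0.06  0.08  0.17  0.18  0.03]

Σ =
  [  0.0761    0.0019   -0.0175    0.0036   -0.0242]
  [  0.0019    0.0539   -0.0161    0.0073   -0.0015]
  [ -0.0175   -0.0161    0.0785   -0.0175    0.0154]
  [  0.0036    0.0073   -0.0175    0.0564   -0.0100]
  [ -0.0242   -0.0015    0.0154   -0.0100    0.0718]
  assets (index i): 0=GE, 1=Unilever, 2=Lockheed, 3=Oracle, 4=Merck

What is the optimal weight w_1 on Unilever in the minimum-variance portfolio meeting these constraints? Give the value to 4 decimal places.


u=Σ⁻¹μ = [1.6482  1.9972  3.7050  4.1181  0.7940]
v=Σ⁻¹𝟙 = [23.4763  22.1341  23.9237  24.4383  20.5750]
a=μᵀu=1.653595  b=𝟙ᵀu=12.262484  c=𝟙ᵀv=114.547464  D=ac−b²=39.046577
λ₁=(c·0.168−b)/D = (114.547464·0.168−12.262484)/39.046577 = 0.178799
λ₂=(a−b·0.168)/D = (1.653595−12.262484·0.168)/39.046577 = -0.010411
w* = 0.178799·u + -0.010411·v:
  w_0 = 0.178799·1.6482 + -0.010411·23.4763 = 0.0503  (GE)
  w_1 = 0.178799·1.9972 + -0.010411·22.1341 = 0.1267  (Unilever)
  w_2 = 0.178799·3.7050 + -0.010411·23.9237 = 0.4134  (Lockheed)
  w_3 = 0.178799·4.1181 + -0.010411·24.4383 = 0.4819  (Oracle)
  w_4 = 0.178799·0.7940 + -0.010411·20.5750 = -0.0722  (Merck)
Σw_i=1.0000  μᵀw=0.1680
σ²=wᵀΣw=λ₁·μ_p+λ₂ = 0.178799·0.168 + -0.010411 = 0.019628 ≈ 0.0196

0.1267


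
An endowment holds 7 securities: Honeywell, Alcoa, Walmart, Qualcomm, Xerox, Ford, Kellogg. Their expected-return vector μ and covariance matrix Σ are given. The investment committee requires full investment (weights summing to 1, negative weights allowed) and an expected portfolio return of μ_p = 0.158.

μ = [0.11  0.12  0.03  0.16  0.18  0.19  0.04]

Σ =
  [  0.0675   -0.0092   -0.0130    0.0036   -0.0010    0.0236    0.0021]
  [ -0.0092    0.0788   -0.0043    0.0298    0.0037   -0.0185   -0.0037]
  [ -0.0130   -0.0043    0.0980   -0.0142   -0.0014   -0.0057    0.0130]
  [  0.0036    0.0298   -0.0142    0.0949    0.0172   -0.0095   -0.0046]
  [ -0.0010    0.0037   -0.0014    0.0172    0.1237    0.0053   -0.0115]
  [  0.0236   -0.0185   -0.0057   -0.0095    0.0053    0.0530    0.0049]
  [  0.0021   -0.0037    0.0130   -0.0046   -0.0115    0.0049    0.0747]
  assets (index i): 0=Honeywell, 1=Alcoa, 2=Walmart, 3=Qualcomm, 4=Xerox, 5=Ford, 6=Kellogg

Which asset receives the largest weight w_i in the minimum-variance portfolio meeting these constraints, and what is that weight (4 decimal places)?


Ford (0.4591)

g=Σ⁻¹μ = [0.5122  2.0753  0.8737  1.4014  1.0700  4.2785  0.4422]
h=Σ⁻¹𝟙 = [11.7755  16.7568  13.4297  8.2221  6.8973  20.6143  11.7646]
a=μᵀg=1.579026  b=𝟙ᵀg=10.653351  c=𝟙ᵀh=89.460194  D=ac−b²=27.766122
λ₁=(c·0.158−b)/D = (89.460194·0.158−10.653351)/27.766122 = 0.125382
λ₂=(a−b·0.158)/D = (1.579026−10.653351·0.158)/27.766122 = -0.003753
w* = 0.125382·g + -0.003753·h:
  w_0 = 0.125382·0.5122 + -0.003753·11.7755 = 0.0200  (Honeywell)
  w_1 = 0.125382·2.0753 + -0.003753·16.7568 = 0.1973  (Alcoa)
  w_2 = 0.125382·0.8737 + -0.003753·13.4297 = 0.0591  (Walmart)
  w_3 = 0.125382·1.4014 + -0.003753·8.2221 = 0.1449  (Qualcomm)
  w_4 = 0.125382·1.0700 + -0.003753·6.8973 = 0.1083  (Xerox)
  w_5 = 0.125382·4.2785 + -0.003753·20.6143 = 0.4591  (Ford)
  w_6 = 0.125382·0.4422 + -0.003753·11.7646 = 0.0113  (Kellogg)
Σw_i=1.0000  μᵀw=0.1580
σ²=wᵀΣw=λ₁·μ_p+λ₂ = 0.125382·0.158 + -0.003753 = 0.016057 ≈ 0.0161


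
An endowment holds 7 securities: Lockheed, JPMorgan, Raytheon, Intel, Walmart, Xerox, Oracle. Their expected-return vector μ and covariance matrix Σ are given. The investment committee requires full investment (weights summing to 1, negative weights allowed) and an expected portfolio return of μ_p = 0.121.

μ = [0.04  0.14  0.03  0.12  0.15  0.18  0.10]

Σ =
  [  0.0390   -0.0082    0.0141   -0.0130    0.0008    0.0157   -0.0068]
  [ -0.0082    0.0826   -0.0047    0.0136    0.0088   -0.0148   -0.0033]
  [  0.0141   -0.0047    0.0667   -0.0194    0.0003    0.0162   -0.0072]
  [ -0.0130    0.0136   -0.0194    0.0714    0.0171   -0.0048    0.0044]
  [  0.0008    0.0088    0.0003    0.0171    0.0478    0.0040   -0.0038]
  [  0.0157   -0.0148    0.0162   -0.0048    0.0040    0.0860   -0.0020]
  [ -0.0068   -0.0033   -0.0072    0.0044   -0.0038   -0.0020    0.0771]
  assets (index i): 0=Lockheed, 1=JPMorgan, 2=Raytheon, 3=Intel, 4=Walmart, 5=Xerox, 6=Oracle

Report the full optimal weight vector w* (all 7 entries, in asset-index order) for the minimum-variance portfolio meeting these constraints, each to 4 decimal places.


0.1349  0.1648  0.0542  0.1162  0.2004  0.1745  0.1551

x=Σ⁻¹μ = [1.0254  1.8358  0.3198  1.0902  2.3385  2.1509  1.6047]
y=Σ⁻¹𝟙 = [28.8582  13.5495  15.0327  17.1401  12.5379  6.6357  17.3111]
a=μᵀx=1.336856  b=𝟙ᵀx=10.365270  c=𝟙ᵀy=111.065152  D=ac−b²=41.039252
λ₁=(c·0.121−b)/D = (111.065152·0.121−10.365270)/41.039252 = 0.074894
λ₂=(a−b·0.121)/D = (1.336856−10.365270·0.121)/41.039252 = 0.002014
w* = 0.074894·x + 0.002014·y:
  w_0 = 0.074894·1.0254 + 0.002014·28.8582 = 0.1349  (Lockheed)
  w_1 = 0.074894·1.8358 + 0.002014·13.5495 = 0.1648  (JPMorgan)
  w_2 = 0.074894·0.3198 + 0.002014·15.0327 = 0.0542  (Raytheon)
  w_3 = 0.074894·1.0902 + 0.002014·17.1401 = 0.1162  (Intel)
  w_4 = 0.074894·2.3385 + 0.002014·12.5379 = 0.2004  (Walmart)
  w_5 = 0.074894·2.1509 + 0.002014·6.6357 = 0.1745  (Xerox)
  w_6 = 0.074894·1.6047 + 0.002014·17.3111 = 0.1551  (Oracle)
Σw_i=1.0000  μᵀw=0.1210
σ²=wᵀΣw=λ₁·μ_p+λ₂ = 0.074894·0.121 + 0.002014 = 0.011076 ≈ 0.0111


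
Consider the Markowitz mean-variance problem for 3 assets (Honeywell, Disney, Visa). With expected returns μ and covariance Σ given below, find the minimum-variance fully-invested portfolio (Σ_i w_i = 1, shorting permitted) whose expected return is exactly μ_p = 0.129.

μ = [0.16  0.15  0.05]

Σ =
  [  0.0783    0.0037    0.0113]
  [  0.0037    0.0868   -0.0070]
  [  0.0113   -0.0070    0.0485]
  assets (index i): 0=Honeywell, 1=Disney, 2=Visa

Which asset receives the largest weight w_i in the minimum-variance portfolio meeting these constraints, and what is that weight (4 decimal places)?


x=Σ⁻¹μ = [1.8395  1.7183  0.8503]
y=Σ⁻¹𝟙 = [9.2373  12.7648  20.3087]
a=μᵀx=0.594580  b=𝟙ᵀx=4.408123  c=𝟙ᵀy=42.310793  D=ac−b²=5.725587
λ₁=(c·0.129−b)/D = (42.310793·0.129−4.408123)/5.725587 = 0.183382
λ₂=(a−b·0.129)/D = (0.594580−4.408123·0.129)/5.725587 = 0.004529
w* = 0.183382·x + 0.004529·y:
  w_0 = 0.183382·1.8395 + 0.004529·9.2373 = 0.3792  (Honeywell)
  w_1 = 0.183382·1.7183 + 0.004529·12.7648 = 0.3729  (Disney)
  w_2 = 0.183382·0.8503 + 0.004529·20.3087 = 0.2479  (Visa)
Σw_i=1.0000  μᵀw=0.1290
σ²=wᵀΣw=λ₁·μ_p+λ₂ = 0.183382·0.129 + 0.004529 = 0.028185 ≈ 0.0282

Honeywell (0.3792)


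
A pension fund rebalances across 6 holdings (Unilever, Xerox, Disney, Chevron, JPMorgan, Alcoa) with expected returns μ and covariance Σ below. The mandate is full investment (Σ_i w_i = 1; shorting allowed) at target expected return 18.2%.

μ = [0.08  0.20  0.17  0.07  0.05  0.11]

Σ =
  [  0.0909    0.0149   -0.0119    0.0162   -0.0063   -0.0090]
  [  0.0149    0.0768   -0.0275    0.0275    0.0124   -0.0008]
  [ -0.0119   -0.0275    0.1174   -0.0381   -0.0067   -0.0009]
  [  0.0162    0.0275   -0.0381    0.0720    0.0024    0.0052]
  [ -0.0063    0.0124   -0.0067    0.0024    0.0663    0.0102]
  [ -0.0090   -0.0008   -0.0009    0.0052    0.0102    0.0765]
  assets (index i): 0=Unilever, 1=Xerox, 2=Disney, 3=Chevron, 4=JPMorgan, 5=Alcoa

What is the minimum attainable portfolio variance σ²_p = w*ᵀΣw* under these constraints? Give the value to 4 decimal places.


p=Σ⁻¹μ = [0.7239  3.0343  2.5436  0.8803  0.2512  1.4914]
q=Σ⁻¹𝟙 = [11.0709  9.4722  17.9119  15.9494  13.7866  11.7618]
a=μᵀp=1.335424  b=𝟙ᵀp=8.924733  c=𝟙ᵀq=79.952904  D=ac−b²=27.120180
λ₁=(c·0.182−b)/D = (79.952904·0.182−8.924733)/27.120180 = 0.207473
λ₂=(a−b·0.182)/D = (1.335424−8.924733·0.182)/27.120180 = -0.010652
w* = 0.207473·p + -0.010652·q:
  w_0 = 0.207473·0.7239 + -0.010652·11.0709 = 0.0323  (Unilever)
  w_1 = 0.207473·3.0343 + -0.010652·9.4722 = 0.5286  (Xerox)
  w_2 = 0.207473·2.5436 + -0.010652·17.9119 = 0.3369  (Disney)
  w_3 = 0.207473·0.8803 + -0.010652·15.9494 = 0.0128  (Chevron)
  w_4 = 0.207473·0.2512 + -0.010652·13.7866 = -0.0947  (JPMorgan)
  w_5 = 0.207473·1.4914 + -0.010652·11.7618 = 0.1841  (Alcoa)
Σw_i=1.0000  μᵀw=0.1820
σ²=wᵀΣw=λ₁·μ_p+λ₂ = 0.207473·0.182 + -0.010652 = 0.027108 ≈ 0.0271

0.0271


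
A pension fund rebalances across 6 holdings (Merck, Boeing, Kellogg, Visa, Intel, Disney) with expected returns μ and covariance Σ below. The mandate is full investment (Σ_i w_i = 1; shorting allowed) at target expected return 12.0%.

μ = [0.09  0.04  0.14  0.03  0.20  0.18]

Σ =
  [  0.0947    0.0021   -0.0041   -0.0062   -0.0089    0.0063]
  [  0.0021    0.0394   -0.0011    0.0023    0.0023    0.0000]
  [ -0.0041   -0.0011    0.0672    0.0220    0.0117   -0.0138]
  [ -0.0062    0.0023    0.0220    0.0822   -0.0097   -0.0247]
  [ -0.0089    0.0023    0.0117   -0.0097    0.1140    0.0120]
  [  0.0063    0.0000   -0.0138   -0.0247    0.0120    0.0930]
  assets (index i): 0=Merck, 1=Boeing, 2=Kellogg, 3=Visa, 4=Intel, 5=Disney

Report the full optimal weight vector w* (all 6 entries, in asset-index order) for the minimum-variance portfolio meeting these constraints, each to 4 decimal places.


0.1291  0.1796  0.2140  0.1161  0.1367  0.2245

p=Σ⁻¹μ = [1.0564  0.8964  2.1419  0.6683  1.4268  2.1751]
q=Σ⁻¹𝟙 = [11.2460  23.8818  13.0417  14.1619  7.4850  14.7216]
a=μᵀp=1.127742  b=𝟙ᵀp=8.364969  c=𝟙ᵀq=84.537798  D=ac−b²=25.364101
λ₁=(c·0.120−b)/D = (84.537798·0.120−8.364969)/25.364101 = 0.070161
λ₂=(a−b·0.120)/D = (1.127742−8.364969·0.120)/25.364101 = 0.004887
w* = 0.070161·p + 0.004887·q:
  w_0 = 0.070161·1.0564 + 0.004887·11.2460 = 0.1291  (Merck)
  w_1 = 0.070161·0.8964 + 0.004887·23.8818 = 0.1796  (Boeing)
  w_2 = 0.070161·2.1419 + 0.004887·13.0417 = 0.2140  (Kellogg)
  w_3 = 0.070161·0.6683 + 0.004887·14.1619 = 0.1161  (Visa)
  w_4 = 0.070161·1.4268 + 0.004887·7.4850 = 0.1367  (Intel)
  w_5 = 0.070161·2.1751 + 0.004887·14.7216 = 0.2245  (Disney)
Σw_i=1.0000  μᵀw=0.1200
σ²=wᵀΣw=λ₁·μ_p+λ₂ = 0.070161·0.120 + 0.004887 = 0.013306 ≈ 0.0133
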